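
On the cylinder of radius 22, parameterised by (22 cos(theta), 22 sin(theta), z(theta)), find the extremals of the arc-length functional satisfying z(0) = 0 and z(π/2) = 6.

Parameterise the cylinder of radius R = 22 as
    r(θ) = (22 cos θ, 22 sin θ, z(θ)).
The arc-length element is
    ds = sqrt(484 + (dz/dθ)^2) dθ,
so the Lagrangian is L = sqrt(484 + z'^2).
L depends on z' only, not on z or θ, so ∂L/∂z = 0 and
    ∂L/∂z' = z' / sqrt(484 + z'^2).
The Euler-Lagrange equation gives
    d/dθ( z' / sqrt(484 + z'^2) ) = 0,
so z' is constant. Integrating once:
    z(θ) = a θ + b,
a helix on the cylinder (a straight line when the cylinder is unrolled). The constants a, b are determined by the endpoint conditions.
With endpoint conditions z(0) = 0 and z(π/2) = 6: from z(0) = b we get b = 0, and a·π/2 + 0 = 6 gives a = 12/π, so
    z(θ) = (12/π) θ.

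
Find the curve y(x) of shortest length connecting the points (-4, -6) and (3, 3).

Arc-length functional: J[y] = ∫ sqrt(1 + (y')^2) dx.
Lagrangian L = sqrt(1 + (y')^2) has no explicit y dependence, so ∂L/∂y = 0 and the Euler-Lagrange equation gives
    d/dx( y' / sqrt(1 + (y')^2) ) = 0  ⇒  y' / sqrt(1 + (y')^2) = const.
Hence y' is constant, so y(x) is affine.
Fitting the endpoints (-4, -6) and (3, 3):
    slope m = (3 − (-6)) / (3 − (-4)) = 9/7,
    intercept c = (-6) − m·(-4) = -6/7.
Extremal: y(x) = (9/7) x - 6/7.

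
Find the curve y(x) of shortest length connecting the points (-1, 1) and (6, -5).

Arc-length functional: J[y] = ∫ sqrt(1 + (y')^2) dx.
Lagrangian L = sqrt(1 + (y')^2) has no explicit y dependence, so ∂L/∂y = 0 and the Euler-Lagrange equation gives
    d/dx( y' / sqrt(1 + (y')^2) ) = 0  ⇒  y' / sqrt(1 + (y')^2) = const.
Hence y' is constant, so y(x) is affine.
Fitting the endpoints (-1, 1) and (6, -5):
    slope m = ((-5) − 1) / (6 − (-1)) = -6/7,
    intercept c = 1 − m·(-1) = 1/7.
Extremal: y(x) = (-6/7) x + 1/7.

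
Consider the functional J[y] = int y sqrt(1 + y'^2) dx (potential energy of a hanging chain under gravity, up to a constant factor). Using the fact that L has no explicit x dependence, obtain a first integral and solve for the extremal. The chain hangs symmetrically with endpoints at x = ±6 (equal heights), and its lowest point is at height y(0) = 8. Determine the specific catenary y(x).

The Lagrangian L(y, y') = y sqrt(1 + y'^2) has no explicit x dependence, so the Beltrami identity applies:
    L − y' ∂L/∂y' = C.
Compute ∂L/∂y' = y · y' / sqrt(1 + y'^2). Then
    L − y' ∂L/∂y'
    = y sqrt(1 + y'^2) − y · y'^2 / sqrt(1 + y'^2)
    = y (1 + y'^2 − y'^2) / sqrt(1 + y'^2)
    = y / sqrt(1 + y'^2) = C.
Squaring gives y^2 = C^2 (1 + y'^2), i.e.
    y'^2 = y^2 / C^2 − 1.
Separating variables,
    dy / sqrt(y^2 − C^2) = dx / C,
and integrating gives arccosh(y / C) = (x − a)/C, so
    y(x) = C cosh((x − a)/C),
the catenary. The constants C and a are fixed by the two endpoint conditions (and, for the hanging-chain problem, the length constraint selects C).
Now fit the given data. The endpoints x = ±6 are symmetric at equal height, so the catenary is even about its minimum: a = 0 and y(x) = C cosh(x/C). The lowest point is y(0) = C cosh(0) = C, and we are told y(0) = 8, so C = 8. Therefore
    y(x) = 8 cosh(x/8),
and at the endpoints
    y(±6) = 8 cosh(6/8).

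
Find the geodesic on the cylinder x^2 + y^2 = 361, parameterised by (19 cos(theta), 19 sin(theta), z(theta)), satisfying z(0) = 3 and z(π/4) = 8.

Parameterise the cylinder of radius R = 19 as
    r(θ) = (19 cos θ, 19 sin θ, z(θ)).
The arc-length element is
    ds = sqrt(361 + (dz/dθ)^2) dθ,
so the Lagrangian is L = sqrt(361 + z'^2).
L depends on z' only, not on z or θ, so ∂L/∂z = 0 and
    ∂L/∂z' = z' / sqrt(361 + z'^2).
The Euler-Lagrange equation gives
    d/dθ( z' / sqrt(361 + z'^2) ) = 0,
so z' is constant. Integrating once:
    z(θ) = a θ + b,
a helix on the cylinder (a straight line when the cylinder is unrolled). The constants a, b are determined by the endpoint conditions.
With endpoint conditions z(0) = 3 and z(π/4) = 8: from z(0) = b we get b = 3, and a·π/4 + 3 = 8 gives a = 20/π, so
    z(θ) = (20/π) θ + 3.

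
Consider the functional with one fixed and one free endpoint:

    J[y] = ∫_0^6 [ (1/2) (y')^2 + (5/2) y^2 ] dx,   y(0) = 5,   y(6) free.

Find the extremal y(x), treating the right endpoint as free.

The Lagrangian L = (1/2) (y')^2 + (5/2) y^2 gives
    ∂L/∂y = 5 y,   ∂L/∂y' = y'.
Euler-Lagrange: y'' − 5 y = 0.
With k = sqrt(5), the general solution is
    y(x) = A cosh(sqrt(5) x) + B sinh(sqrt(5) x).
Fixed left endpoint y(0) = 5 ⇒ A = 5.
The right endpoint x = 6 is free, so the natural (transversality) condition is ∂L/∂y' |_{x=6} = 0, i.e. y'(6) = 0.
Compute y'(x) = A k sinh(k x) + B k cosh(k x), so
    y'(6) = A k sinh(k·6) + B k cosh(k·6) = 0
    ⇒ B = −A tanh(k·6) = − 5 tanh(sqrt(5)·6).
Therefore the extremal is
    y(x) = 5 cosh(sqrt(5) x) − 5 tanh(sqrt(5)·6) sinh(sqrt(5) x).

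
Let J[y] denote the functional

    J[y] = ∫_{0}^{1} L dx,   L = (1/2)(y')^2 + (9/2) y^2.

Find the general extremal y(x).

The Lagrangian is L = (1/2)(y')^2 + (9/2) y^2.
∂L/∂y = 9y.
∂L/∂y' = y'.
The Euler-Lagrange equation d/dx(∂L/∂y') − ∂L/∂y = 0 becomes:
    y'' - 9 y = 0
General solution: y(x) = A e^(3x) + B e^(-3x), where A and B are arbitrary constants fixed by the endpoint conditions.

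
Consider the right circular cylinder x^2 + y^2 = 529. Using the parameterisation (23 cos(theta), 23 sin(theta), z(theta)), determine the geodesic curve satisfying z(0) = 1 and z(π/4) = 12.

Parameterise the cylinder of radius R = 23 as
    r(θ) = (23 cos θ, 23 sin θ, z(θ)).
The arc-length element is
    ds = sqrt(529 + (dz/dθ)^2) dθ,
so the Lagrangian is L = sqrt(529 + z'^2).
L depends on z' only, not on z or θ, so ∂L/∂z = 0 and
    ∂L/∂z' = z' / sqrt(529 + z'^2).
The Euler-Lagrange equation gives
    d/dθ( z' / sqrt(529 + z'^2) ) = 0,
so z' is constant. Integrating once:
    z(θ) = a θ + b,
a helix on the cylinder (a straight line when the cylinder is unrolled). The constants a, b are determined by the endpoint conditions.
With endpoint conditions z(0) = 1 and z(π/4) = 12: from z(0) = b we get b = 1, and a·π/4 + 1 = 12 gives a = 44/π, so
    z(θ) = (44/π) θ + 1.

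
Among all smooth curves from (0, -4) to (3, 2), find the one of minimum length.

Arc-length functional: J[y] = ∫ sqrt(1 + (y')^2) dx.
Lagrangian L = sqrt(1 + (y')^2) has no explicit y dependence, so ∂L/∂y = 0 and the Euler-Lagrange equation gives
    d/dx( y' / sqrt(1 + (y')^2) ) = 0  ⇒  y' / sqrt(1 + (y')^2) = const.
Hence y' is constant, so y(x) is affine.
Fitting the endpoints (0, -4) and (3, 2):
    slope m = (2 − (-4)) / (3 − 0) = 2,
    intercept c = (-4) − m·0 = -4.
Extremal: y(x) = 2 x - 4.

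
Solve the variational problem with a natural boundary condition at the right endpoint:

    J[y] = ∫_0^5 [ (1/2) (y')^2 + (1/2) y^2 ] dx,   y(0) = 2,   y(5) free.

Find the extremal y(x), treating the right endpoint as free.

The Lagrangian L = (1/2) (y')^2 + (1/2) y^2 gives
    ∂L/∂y = 1 y,   ∂L/∂y' = y'.
Euler-Lagrange: y'' − y = 0.
With k = 1, the general solution is
    y(x) = A cosh(x) + B sinh(x).
Fixed left endpoint y(0) = 2 ⇒ A = 2.
The right endpoint x = 5 is free, so the natural (transversality) condition is ∂L/∂y' |_{x=5} = 0, i.e. y'(5) = 0.
Compute y'(x) = A k sinh(k x) + B k cosh(k x), so
    y'(5) = A k sinh(k·5) + B k cosh(k·5) = 0
    ⇒ B = −A tanh(k·5) = − 2 tanh(1·5).
Therefore the extremal is
    y(x) = 2 cosh(1 x) − 2 tanh(1·5) sinh(1 x).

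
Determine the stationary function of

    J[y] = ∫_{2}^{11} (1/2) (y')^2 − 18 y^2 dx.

The Lagrangian is L = (1/2) (y')^2 − 18 y^2.
Compute ∂L/∂y = -36y, ∂L/∂y' = y'.
The Euler-Lagrange equation d/dx(∂L/∂y') − ∂L/∂y = 0 reduces to
    y'' + 36 y = 0.
Its general solution is
    y(x) = A sin(6x) + B cos(6x),
with A, B fixed by the endpoint conditions.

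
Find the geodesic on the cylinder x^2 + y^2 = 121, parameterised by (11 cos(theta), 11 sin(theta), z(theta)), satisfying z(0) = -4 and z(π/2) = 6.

Parameterise the cylinder of radius R = 11 as
    r(θ) = (11 cos θ, 11 sin θ, z(θ)).
The arc-length element is
    ds = sqrt(121 + (dz/dθ)^2) dθ,
so the Lagrangian is L = sqrt(121 + z'^2).
L depends on z' only, not on z or θ, so ∂L/∂z = 0 and
    ∂L/∂z' = z' / sqrt(121 + z'^2).
The Euler-Lagrange equation gives
    d/dθ( z' / sqrt(121 + z'^2) ) = 0,
so z' is constant. Integrating once:
    z(θ) = a θ + b,
a helix on the cylinder (a straight line when the cylinder is unrolled). The constants a, b are determined by the endpoint conditions.
With endpoint conditions z(0) = -4 and z(π/2) = 6: from z(0) = b we get b = -4, and a·π/2 + -4 = 6 gives a = 20/π, so
    z(θ) = (20/π) θ − 4.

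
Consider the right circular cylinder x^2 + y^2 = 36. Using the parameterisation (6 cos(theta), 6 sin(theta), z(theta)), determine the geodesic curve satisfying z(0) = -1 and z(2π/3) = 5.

Parameterise the cylinder of radius R = 6 as
    r(θ) = (6 cos θ, 6 sin θ, z(θ)).
The arc-length element is
    ds = sqrt(36 + (dz/dθ)^2) dθ,
so the Lagrangian is L = sqrt(36 + z'^2).
L depends on z' only, not on z or θ, so ∂L/∂z = 0 and
    ∂L/∂z' = z' / sqrt(36 + z'^2).
The Euler-Lagrange equation gives
    d/dθ( z' / sqrt(36 + z'^2) ) = 0,
so z' is constant. Integrating once:
    z(θ) = a θ + b,
a helix on the cylinder (a straight line when the cylinder is unrolled). The constants a, b are determined by the endpoint conditions.
With endpoint conditions z(0) = -1 and z(2π/3) = 5: from z(0) = b we get b = -1, and a·2π/3 + -1 = 5 gives a = 9/π, so
    z(θ) = (9/π) θ − 1.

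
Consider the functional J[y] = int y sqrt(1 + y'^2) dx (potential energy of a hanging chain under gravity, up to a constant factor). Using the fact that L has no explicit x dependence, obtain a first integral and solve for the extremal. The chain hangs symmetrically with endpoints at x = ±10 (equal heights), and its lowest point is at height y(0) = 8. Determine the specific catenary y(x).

The Lagrangian L(y, y') = y sqrt(1 + y'^2) has no explicit x dependence, so the Beltrami identity applies:
    L − y' ∂L/∂y' = C.
Compute ∂L/∂y' = y · y' / sqrt(1 + y'^2). Then
    L − y' ∂L/∂y'
    = y sqrt(1 + y'^2) − y · y'^2 / sqrt(1 + y'^2)
    = y (1 + y'^2 − y'^2) / sqrt(1 + y'^2)
    = y / sqrt(1 + y'^2) = C.
Squaring gives y^2 = C^2 (1 + y'^2), i.e.
    y'^2 = y^2 / C^2 − 1.
Separating variables,
    dy / sqrt(y^2 − C^2) = dx / C,
and integrating gives arccosh(y / C) = (x − a)/C, so
    y(x) = C cosh((x − a)/C),
the catenary. The constants C and a are fixed by the two endpoint conditions (and, for the hanging-chain problem, the length constraint selects C).
Now fit the given data. The endpoints x = ±10 are symmetric at equal height, so the catenary is even about its minimum: a = 0 and y(x) = C cosh(x/C). The lowest point is y(0) = C cosh(0) = C, and we are told y(0) = 8, so C = 8. Therefore
    y(x) = 8 cosh(x/8),
and at the endpoints
    y(±10) = 8 cosh(10/8).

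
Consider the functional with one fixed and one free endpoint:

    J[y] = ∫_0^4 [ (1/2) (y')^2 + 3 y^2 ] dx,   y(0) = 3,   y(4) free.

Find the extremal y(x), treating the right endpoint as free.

The Lagrangian L = (1/2) (y')^2 + 3 y^2 gives
    ∂L/∂y = 6 y,   ∂L/∂y' = y'.
Euler-Lagrange: y'' − 6 y = 0.
With k = sqrt(6), the general solution is
    y(x) = A cosh(sqrt(6) x) + B sinh(sqrt(6) x).
Fixed left endpoint y(0) = 3 ⇒ A = 3.
The right endpoint x = 4 is free, so the natural (transversality) condition is ∂L/∂y' |_{x=4} = 0, i.e. y'(4) = 0.
Compute y'(x) = A k sinh(k x) + B k cosh(k x), so
    y'(4) = A k sinh(k·4) + B k cosh(k·4) = 0
    ⇒ B = −A tanh(k·4) = − 3 tanh(sqrt(6)·4).
Therefore the extremal is
    y(x) = 3 cosh(sqrt(6) x) − 3 tanh(sqrt(6)·4) sinh(sqrt(6) x).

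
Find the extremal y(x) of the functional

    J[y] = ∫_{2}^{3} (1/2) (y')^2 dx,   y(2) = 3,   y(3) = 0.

The Lagrangian is L = (1/2) (y')^2.
Compute ∂L/∂y = 0, ∂L/∂y' = y'.
The Euler-Lagrange equation d/dx(∂L/∂y') − ∂L/∂y = 0 reduces to
    y'' = 0.
Its general solution is
    y(x) = A x + B,
with A, B fixed by the endpoint conditions.
Applying the endpoint conditions y(2) = 3 and y(3) = 0: solve A·2 + B = 3 and A·3 + B = 0. Subtracting gives A(3 − 2) = 0 − 3, so A = -3, and B = 3 − A·2 = 9. Therefore
    y(x) = -3 x + 9.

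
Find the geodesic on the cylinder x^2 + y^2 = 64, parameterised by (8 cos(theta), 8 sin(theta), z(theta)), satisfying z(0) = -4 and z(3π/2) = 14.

Parameterise the cylinder of radius R = 8 as
    r(θ) = (8 cos θ, 8 sin θ, z(θ)).
The arc-length element is
    ds = sqrt(64 + (dz/dθ)^2) dθ,
so the Lagrangian is L = sqrt(64 + z'^2).
L depends on z' only, not on z or θ, so ∂L/∂z = 0 and
    ∂L/∂z' = z' / sqrt(64 + z'^2).
The Euler-Lagrange equation gives
    d/dθ( z' / sqrt(64 + z'^2) ) = 0,
so z' is constant. Integrating once:
    z(θ) = a θ + b,
a helix on the cylinder (a straight line when the cylinder is unrolled). The constants a, b are determined by the endpoint conditions.
With endpoint conditions z(0) = -4 and z(3π/2) = 14: from z(0) = b we get b = -4, and a·3π/2 + -4 = 14 gives a = 12/π, so
    z(θ) = (12/π) θ − 4.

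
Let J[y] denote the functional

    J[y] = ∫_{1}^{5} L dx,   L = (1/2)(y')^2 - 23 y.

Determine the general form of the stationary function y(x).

The Lagrangian is L = (1/2)(y')^2 - 23 y.
∂L/∂y = -23.
∂L/∂y' = y'.
The Euler-Lagrange equation d/dx(∂L/∂y') − ∂L/∂y = 0 becomes:
    y'' + 23 = 0
General solution: y(x) = -(23/2) x^2 + A x + B, where A and B are arbitrary constants fixed by the endpoint conditions.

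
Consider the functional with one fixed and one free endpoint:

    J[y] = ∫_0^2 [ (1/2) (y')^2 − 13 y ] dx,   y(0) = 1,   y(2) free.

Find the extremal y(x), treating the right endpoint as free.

The Lagrangian L = (1/2) (y')^2 − 13 y gives
    ∂L/∂y = −13,   ∂L/∂y' = y'.
Euler-Lagrange: d/dx(y') − (−13) = 0, i.e. y'' + 13 = 0, so
    y(x) = −(13/2) x^2 + C1 x + C2.
Fixed left endpoint y(0) = 1 ⇒ C2 = 1.
The right endpoint x = 2 is free, so the natural (transversality) condition is ∂L/∂y' |_{x=2} = 0, i.e. y'(2) = 0.
Compute y'(x) = −13 x + C1, so y'(2) = −26 + C1 = 0 ⇒ C1 = 26.
Therefore the extremal is
    y(x) = −(13/2) x^2 + 26 x + 1.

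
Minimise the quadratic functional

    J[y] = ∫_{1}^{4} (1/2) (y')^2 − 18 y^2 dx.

The Lagrangian is L = (1/2) (y')^2 − 18 y^2.
Compute ∂L/∂y = -36y, ∂L/∂y' = y'.
The Euler-Lagrange equation d/dx(∂L/∂y') − ∂L/∂y = 0 reduces to
    y'' + 36 y = 0.
Its general solution is
    y(x) = A sin(6x) + B cos(6x),
with A, B fixed by the endpoint conditions.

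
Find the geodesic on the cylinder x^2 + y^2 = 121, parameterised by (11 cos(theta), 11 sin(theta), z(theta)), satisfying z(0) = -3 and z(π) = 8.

Parameterise the cylinder of radius R = 11 as
    r(θ) = (11 cos θ, 11 sin θ, z(θ)).
The arc-length element is
    ds = sqrt(121 + (dz/dθ)^2) dθ,
so the Lagrangian is L = sqrt(121 + z'^2).
L depends on z' only, not on z or θ, so ∂L/∂z = 0 and
    ∂L/∂z' = z' / sqrt(121 + z'^2).
The Euler-Lagrange equation gives
    d/dθ( z' / sqrt(121 + z'^2) ) = 0,
so z' is constant. Integrating once:
    z(θ) = a θ + b,
a helix on the cylinder (a straight line when the cylinder is unrolled). The constants a, b are determined by the endpoint conditions.
With endpoint conditions z(0) = -3 and z(π) = 8: from z(0) = b we get b = -3, and a·π + -3 = 8 gives a = 11/π, so
    z(θ) = (11/π) θ − 3.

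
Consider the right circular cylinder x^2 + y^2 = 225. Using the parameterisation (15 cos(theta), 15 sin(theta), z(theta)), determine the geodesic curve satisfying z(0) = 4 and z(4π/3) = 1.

Parameterise the cylinder of radius R = 15 as
    r(θ) = (15 cos θ, 15 sin θ, z(θ)).
The arc-length element is
    ds = sqrt(225 + (dz/dθ)^2) dθ,
so the Lagrangian is L = sqrt(225 + z'^2).
L depends on z' only, not on z or θ, so ∂L/∂z = 0 and
    ∂L/∂z' = z' / sqrt(225 + z'^2).
The Euler-Lagrange equation gives
    d/dθ( z' / sqrt(225 + z'^2) ) = 0,
so z' is constant. Integrating once:
    z(θ) = a θ + b,
a helix on the cylinder (a straight line when the cylinder is unrolled). The constants a, b are determined by the endpoint conditions.
With endpoint conditions z(0) = 4 and z(4π/3) = 1: from z(0) = b we get b = 4, and a·4π/3 + 4 = 1 gives a = -9/(4π), so
    z(θ) = (-9/(4π)) θ + 4.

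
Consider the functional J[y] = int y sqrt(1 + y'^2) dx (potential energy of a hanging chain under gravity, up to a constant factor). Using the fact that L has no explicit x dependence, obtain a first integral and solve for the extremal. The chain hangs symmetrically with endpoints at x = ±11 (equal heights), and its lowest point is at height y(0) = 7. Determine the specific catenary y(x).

The Lagrangian L(y, y') = y sqrt(1 + y'^2) has no explicit x dependence, so the Beltrami identity applies:
    L − y' ∂L/∂y' = C.
Compute ∂L/∂y' = y · y' / sqrt(1 + y'^2). Then
    L − y' ∂L/∂y'
    = y sqrt(1 + y'^2) − y · y'^2 / sqrt(1 + y'^2)
    = y (1 + y'^2 − y'^2) / sqrt(1 + y'^2)
    = y / sqrt(1 + y'^2) = C.
Squaring gives y^2 = C^2 (1 + y'^2), i.e.
    y'^2 = y^2 / C^2 − 1.
Separating variables,
    dy / sqrt(y^2 − C^2) = dx / C,
and integrating gives arccosh(y / C) = (x − a)/C, so
    y(x) = C cosh((x − a)/C),
the catenary. The constants C and a are fixed by the two endpoint conditions (and, for the hanging-chain problem, the length constraint selects C).
Now fit the given data. The endpoints x = ±11 are symmetric at equal height, so the catenary is even about its minimum: a = 0 and y(x) = C cosh(x/C). The lowest point is y(0) = C cosh(0) = C, and we are told y(0) = 7, so C = 7. Therefore
    y(x) = 7 cosh(x/7),
and at the endpoints
    y(±11) = 7 cosh(11/7).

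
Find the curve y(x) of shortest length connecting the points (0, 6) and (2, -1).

Arc-length functional: J[y] = ∫ sqrt(1 + (y')^2) dx.
Lagrangian L = sqrt(1 + (y')^2) has no explicit y dependence, so ∂L/∂y = 0 and the Euler-Lagrange equation gives
    d/dx( y' / sqrt(1 + (y')^2) ) = 0  ⇒  y' / sqrt(1 + (y')^2) = const.
Hence y' is constant, so y(x) is affine.
Fitting the endpoints (0, 6) and (2, -1):
    slope m = ((-1) − 6) / (2 − 0) = -7/2,
    intercept c = 6 − m·0 = 6.
Extremal: y(x) = (-7/2) x + 6.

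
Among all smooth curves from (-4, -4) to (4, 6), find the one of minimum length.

Arc-length functional: J[y] = ∫ sqrt(1 + (y')^2) dx.
Lagrangian L = sqrt(1 + (y')^2) has no explicit y dependence, so ∂L/∂y = 0 and the Euler-Lagrange equation gives
    d/dx( y' / sqrt(1 + (y')^2) ) = 0  ⇒  y' / sqrt(1 + (y')^2) = const.
Hence y' is constant, so y(x) is affine.
Fitting the endpoints (-4, -4) and (4, 6):
    slope m = (6 − (-4)) / (4 − (-4)) = 5/4,
    intercept c = (-4) − m·(-4) = 1.
Extremal: y(x) = (5/4) x + 1.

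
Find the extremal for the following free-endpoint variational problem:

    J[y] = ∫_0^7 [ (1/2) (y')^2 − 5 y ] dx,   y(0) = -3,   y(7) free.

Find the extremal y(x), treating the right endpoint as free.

The Lagrangian L = (1/2) (y')^2 − 5 y gives
    ∂L/∂y = −5,   ∂L/∂y' = y'.
Euler-Lagrange: d/dx(y') − (−5) = 0, i.e. y'' + 5 = 0, so
    y(x) = −(5/2) x^2 + C1 x + C2.
Fixed left endpoint y(0) = -3 ⇒ C2 = -3.
The right endpoint x = 7 is free, so the natural (transversality) condition is ∂L/∂y' |_{x=7} = 0, i.e. y'(7) = 0.
Compute y'(x) = −5 x + C1, so y'(7) = −35 + C1 = 0 ⇒ C1 = 35.
Therefore the extremal is
    y(x) = −(5/2) x^2 + 35 x − 3.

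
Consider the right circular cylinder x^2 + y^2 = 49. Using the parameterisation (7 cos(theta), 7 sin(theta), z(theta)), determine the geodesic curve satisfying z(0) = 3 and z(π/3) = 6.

Parameterise the cylinder of radius R = 7 as
    r(θ) = (7 cos θ, 7 sin θ, z(θ)).
The arc-length element is
    ds = sqrt(49 + (dz/dθ)^2) dθ,
so the Lagrangian is L = sqrt(49 + z'^2).
L depends on z' only, not on z or θ, so ∂L/∂z = 0 and
    ∂L/∂z' = z' / sqrt(49 + z'^2).
The Euler-Lagrange equation gives
    d/dθ( z' / sqrt(49 + z'^2) ) = 0,
so z' is constant. Integrating once:
    z(θ) = a θ + b,
a helix on the cylinder (a straight line when the cylinder is unrolled). The constants a, b are determined by the endpoint conditions.
With endpoint conditions z(0) = 3 and z(π/3) = 6: from z(0) = b we get b = 3, and a·π/3 + 3 = 6 gives a = 9/π, so
    z(θ) = (9/π) θ + 3.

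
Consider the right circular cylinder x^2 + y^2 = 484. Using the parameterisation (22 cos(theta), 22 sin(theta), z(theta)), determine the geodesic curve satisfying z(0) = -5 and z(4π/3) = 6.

Parameterise the cylinder of radius R = 22 as
    r(θ) = (22 cos θ, 22 sin θ, z(θ)).
The arc-length element is
    ds = sqrt(484 + (dz/dθ)^2) dθ,
so the Lagrangian is L = sqrt(484 + z'^2).
L depends on z' only, not on z or θ, so ∂L/∂z = 0 and
    ∂L/∂z' = z' / sqrt(484 + z'^2).
The Euler-Lagrange equation gives
    d/dθ( z' / sqrt(484 + z'^2) ) = 0,
so z' is constant. Integrating once:
    z(θ) = a θ + b,
a helix on the cylinder (a straight line when the cylinder is unrolled). The constants a, b are determined by the endpoint conditions.
With endpoint conditions z(0) = -5 and z(4π/3) = 6: from z(0) = b we get b = -5, and a·4π/3 + -5 = 6 gives a = 33/(4π), so
    z(θ) = (33/(4π)) θ − 5.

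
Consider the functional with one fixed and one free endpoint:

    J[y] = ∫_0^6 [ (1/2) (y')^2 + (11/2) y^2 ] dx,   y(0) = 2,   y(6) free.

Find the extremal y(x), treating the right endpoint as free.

The Lagrangian L = (1/2) (y')^2 + (11/2) y^2 gives
    ∂L/∂y = 11 y,   ∂L/∂y' = y'.
Euler-Lagrange: y'' − 11 y = 0.
With k = sqrt(11), the general solution is
    y(x) = A cosh(sqrt(11) x) + B sinh(sqrt(11) x).
Fixed left endpoint y(0) = 2 ⇒ A = 2.
The right endpoint x = 6 is free, so the natural (transversality) condition is ∂L/∂y' |_{x=6} = 0, i.e. y'(6) = 0.
Compute y'(x) = A k sinh(k x) + B k cosh(k x), so
    y'(6) = A k sinh(k·6) + B k cosh(k·6) = 0
    ⇒ B = −A tanh(k·6) = − 2 tanh(sqrt(11)·6).
Therefore the extremal is
    y(x) = 2 cosh(sqrt(11) x) − 2 tanh(sqrt(11)·6) sinh(sqrt(11) x).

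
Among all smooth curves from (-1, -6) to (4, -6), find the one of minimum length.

Arc-length functional: J[y] = ∫ sqrt(1 + (y')^2) dx.
Lagrangian L = sqrt(1 + (y')^2) has no explicit y dependence, so ∂L/∂y = 0 and the Euler-Lagrange equation gives
    d/dx( y' / sqrt(1 + (y')^2) ) = 0  ⇒  y' / sqrt(1 + (y')^2) = const.
Hence y' is constant, so y(x) is affine.
Fitting the endpoints (-1, -6) and (4, -6):
    slope m = ((-6) − (-6)) / (4 − (-1)) = 0,
    intercept c = (-6) − m·(-1) = -6.
Extremal: y(x) = -6.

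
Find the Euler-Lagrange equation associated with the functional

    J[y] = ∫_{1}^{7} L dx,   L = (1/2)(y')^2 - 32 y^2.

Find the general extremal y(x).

The Lagrangian is L = (1/2)(y')^2 - 32 y^2.
∂L/∂y = -64y.
∂L/∂y' = y'.
The Euler-Lagrange equation d/dx(∂L/∂y') − ∂L/∂y = 0 becomes:
    y'' + 64 y = 0
General solution: y(x) = A sin(8x) + B cos(8x), where A and B are arbitrary constants fixed by the endpoint conditions.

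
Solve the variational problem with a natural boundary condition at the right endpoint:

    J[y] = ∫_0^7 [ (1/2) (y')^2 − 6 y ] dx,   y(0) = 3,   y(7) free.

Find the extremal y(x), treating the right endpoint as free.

The Lagrangian L = (1/2) (y')^2 − 6 y gives
    ∂L/∂y = −6,   ∂L/∂y' = y'.
Euler-Lagrange: d/dx(y') − (−6) = 0, i.e. y'' + 6 = 0, so
    y(x) = −(6/2) x^2 + C1 x + C2.
Fixed left endpoint y(0) = 3 ⇒ C2 = 3.
The right endpoint x = 7 is free, so the natural (transversality) condition is ∂L/∂y' |_{x=7} = 0, i.e. y'(7) = 0.
Compute y'(x) = −6 x + C1, so y'(7) = −42 + C1 = 0 ⇒ C1 = 42.
Therefore the extremal is
    y(x) = −3 x^2 + 42 x + 3.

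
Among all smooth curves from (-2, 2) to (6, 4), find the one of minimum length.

Arc-length functional: J[y] = ∫ sqrt(1 + (y')^2) dx.
Lagrangian L = sqrt(1 + (y')^2) has no explicit y dependence, so ∂L/∂y = 0 and the Euler-Lagrange equation gives
    d/dx( y' / sqrt(1 + (y')^2) ) = 0  ⇒  y' / sqrt(1 + (y')^2) = const.
Hence y' is constant, so y(x) is affine.
Fitting the endpoints (-2, 2) and (6, 4):
    slope m = (4 − 2) / (6 − (-2)) = 1/4,
    intercept c = 2 − m·(-2) = 5/2.
Extremal: y(x) = (1/4) x + 5/2.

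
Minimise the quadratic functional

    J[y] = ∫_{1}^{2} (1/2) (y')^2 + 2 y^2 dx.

The Lagrangian is L = (1/2) (y')^2 + 2 y^2.
Compute ∂L/∂y = 4y, ∂L/∂y' = y'.
The Euler-Lagrange equation d/dx(∂L/∂y') − ∂L/∂y = 0 reduces to
    y'' − 4 y = 0.
Its general solution is
    y(x) = A e^(2x) + B e^(−2x),
with A, B fixed by the endpoint conditions.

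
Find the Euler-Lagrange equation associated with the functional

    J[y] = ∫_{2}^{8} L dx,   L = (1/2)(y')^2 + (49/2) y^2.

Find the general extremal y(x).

The Lagrangian is L = (1/2)(y')^2 + (49/2) y^2.
∂L/∂y = 49y.
∂L/∂y' = y'.
The Euler-Lagrange equation d/dx(∂L/∂y') − ∂L/∂y = 0 becomes:
    y'' - 49 y = 0
General solution: y(x) = A e^(7x) + B e^(-7x), where A and B are arbitrary constants fixed by the endpoint conditions.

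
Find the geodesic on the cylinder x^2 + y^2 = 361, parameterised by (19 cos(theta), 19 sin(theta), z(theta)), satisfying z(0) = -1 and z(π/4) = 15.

Parameterise the cylinder of radius R = 19 as
    r(θ) = (19 cos θ, 19 sin θ, z(θ)).
The arc-length element is
    ds = sqrt(361 + (dz/dθ)^2) dθ,
so the Lagrangian is L = sqrt(361 + z'^2).
L depends on z' only, not on z or θ, so ∂L/∂z = 0 and
    ∂L/∂z' = z' / sqrt(361 + z'^2).
The Euler-Lagrange equation gives
    d/dθ( z' / sqrt(361 + z'^2) ) = 0,
so z' is constant. Integrating once:
    z(θ) = a θ + b,
a helix on the cylinder (a straight line when the cylinder is unrolled). The constants a, b are determined by the endpoint conditions.
With endpoint conditions z(0) = -1 and z(π/4) = 15: from z(0) = b we get b = -1, and a·π/4 + -1 = 15 gives a = 64/π, so
    z(θ) = (64/π) θ − 1.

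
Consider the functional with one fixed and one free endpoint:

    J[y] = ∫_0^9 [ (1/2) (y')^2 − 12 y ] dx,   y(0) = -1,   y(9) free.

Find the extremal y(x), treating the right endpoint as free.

The Lagrangian L = (1/2) (y')^2 − 12 y gives
    ∂L/∂y = −12,   ∂L/∂y' = y'.
Euler-Lagrange: d/dx(y') − (−12) = 0, i.e. y'' + 12 = 0, so
    y(x) = −(12/2) x^2 + C1 x + C2.
Fixed left endpoint y(0) = -1 ⇒ C2 = -1.
The right endpoint x = 9 is free, so the natural (transversality) condition is ∂L/∂y' |_{x=9} = 0, i.e. y'(9) = 0.
Compute y'(x) = −12 x + C1, so y'(9) = −108 + C1 = 0 ⇒ C1 = 108.
Therefore the extremal is
    y(x) = −6 x^2 + 108 x − 1.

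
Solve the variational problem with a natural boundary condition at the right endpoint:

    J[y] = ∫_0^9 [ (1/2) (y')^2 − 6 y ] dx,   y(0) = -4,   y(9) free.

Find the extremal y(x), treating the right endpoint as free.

The Lagrangian L = (1/2) (y')^2 − 6 y gives
    ∂L/∂y = −6,   ∂L/∂y' = y'.
Euler-Lagrange: d/dx(y') − (−6) = 0, i.e. y'' + 6 = 0, so
    y(x) = −(6/2) x^2 + C1 x + C2.
Fixed left endpoint y(0) = -4 ⇒ C2 = -4.
The right endpoint x = 9 is free, so the natural (transversality) condition is ∂L/∂y' |_{x=9} = 0, i.e. y'(9) = 0.
Compute y'(x) = −6 x + C1, so y'(9) = −54 + C1 = 0 ⇒ C1 = 54.
Therefore the extremal is
    y(x) = −3 x^2 + 54 x − 4.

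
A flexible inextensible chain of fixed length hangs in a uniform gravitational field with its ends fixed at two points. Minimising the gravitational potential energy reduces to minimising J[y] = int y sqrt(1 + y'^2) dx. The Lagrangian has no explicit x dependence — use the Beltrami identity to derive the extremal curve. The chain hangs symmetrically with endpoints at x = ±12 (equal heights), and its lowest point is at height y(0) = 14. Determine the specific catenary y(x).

The Lagrangian L(y, y') = y sqrt(1 + y'^2) has no explicit x dependence, so the Beltrami identity applies:
    L − y' ∂L/∂y' = C.
Compute ∂L/∂y' = y · y' / sqrt(1 + y'^2). Then
    L − y' ∂L/∂y'
    = y sqrt(1 + y'^2) − y · y'^2 / sqrt(1 + y'^2)
    = y (1 + y'^2 − y'^2) / sqrt(1 + y'^2)
    = y / sqrt(1 + y'^2) = C.
Squaring gives y^2 = C^2 (1 + y'^2), i.e.
    y'^2 = y^2 / C^2 − 1.
Separating variables,
    dy / sqrt(y^2 − C^2) = dx / C,
and integrating gives arccosh(y / C) = (x − a)/C, so
    y(x) = C cosh((x − a)/C),
the catenary. The constants C and a are fixed by the two endpoint conditions (and, for the hanging-chain problem, the length constraint selects C).
Now fit the given data. The endpoints x = ±12 are symmetric at equal height, so the catenary is even about its minimum: a = 0 and y(x) = C cosh(x/C). The lowest point is y(0) = C cosh(0) = C, and we are told y(0) = 14, so C = 14. Therefore
    y(x) = 14 cosh(x/14),
and at the endpoints
    y(±12) = 14 cosh(12/14).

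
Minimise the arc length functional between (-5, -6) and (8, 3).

Arc-length functional: J[y] = ∫ sqrt(1 + (y')^2) dx.
Lagrangian L = sqrt(1 + (y')^2) has no explicit y dependence, so ∂L/∂y = 0 and the Euler-Lagrange equation gives
    d/dx( y' / sqrt(1 + (y')^2) ) = 0  ⇒  y' / sqrt(1 + (y')^2) = const.
Hence y' is constant, so y(x) is affine.
Fitting the endpoints (-5, -6) and (8, 3):
    slope m = (3 − (-6)) / (8 − (-5)) = 9/13,
    intercept c = (-6) − m·(-5) = -33/13.
Extremal: y(x) = (9/13) x - 33/13.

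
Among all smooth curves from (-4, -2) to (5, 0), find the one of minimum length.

Arc-length functional: J[y] = ∫ sqrt(1 + (y')^2) dx.
Lagrangian L = sqrt(1 + (y')^2) has no explicit y dependence, so ∂L/∂y = 0 and the Euler-Lagrange equation gives
    d/dx( y' / sqrt(1 + (y')^2) ) = 0  ⇒  y' / sqrt(1 + (y')^2) = const.
Hence y' is constant, so y(x) is affine.
Fitting the endpoints (-4, -2) and (5, 0):
    slope m = (0 − (-2)) / (5 − (-4)) = 2/9,
    intercept c = (-2) − m·(-4) = -10/9.
Extremal: y(x) = (2/9) x - 10/9.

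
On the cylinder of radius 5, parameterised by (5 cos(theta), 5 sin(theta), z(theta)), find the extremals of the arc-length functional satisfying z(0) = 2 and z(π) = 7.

Parameterise the cylinder of radius R = 5 as
    r(θ) = (5 cos θ, 5 sin θ, z(θ)).
The arc-length element is
    ds = sqrt(25 + (dz/dθ)^2) dθ,
so the Lagrangian is L = sqrt(25 + z'^2).
L depends on z' only, not on z or θ, so ∂L/∂z = 0 and
    ∂L/∂z' = z' / sqrt(25 + z'^2).
The Euler-Lagrange equation gives
    d/dθ( z' / sqrt(25 + z'^2) ) = 0,
so z' is constant. Integrating once:
    z(θ) = a θ + b,
a helix on the cylinder (a straight line when the cylinder is unrolled). The constants a, b are determined by the endpoint conditions.
With endpoint conditions z(0) = 2 and z(π) = 7: from z(0) = b we get b = 2, and a·π + 2 = 7 gives a = 5/π, so
    z(θ) = (5/π) θ + 2.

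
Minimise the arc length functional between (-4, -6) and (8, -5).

Arc-length functional: J[y] = ∫ sqrt(1 + (y')^2) dx.
Lagrangian L = sqrt(1 + (y')^2) has no explicit y dependence, so ∂L/∂y = 0 and the Euler-Lagrange equation gives
    d/dx( y' / sqrt(1 + (y')^2) ) = 0  ⇒  y' / sqrt(1 + (y')^2) = const.
Hence y' is constant, so y(x) is affine.
Fitting the endpoints (-4, -6) and (8, -5):
    slope m = ((-5) − (-6)) / (8 − (-4)) = 1/12,
    intercept c = (-6) − m·(-4) = -17/3.
Extremal: y(x) = (1/12) x - 17/3.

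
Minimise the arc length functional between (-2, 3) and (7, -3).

Arc-length functional: J[y] = ∫ sqrt(1 + (y')^2) dx.
Lagrangian L = sqrt(1 + (y')^2) has no explicit y dependence, so ∂L/∂y = 0 and the Euler-Lagrange equation gives
    d/dx( y' / sqrt(1 + (y')^2) ) = 0  ⇒  y' / sqrt(1 + (y')^2) = const.
Hence y' is constant, so y(x) is affine.
Fitting the endpoints (-2, 3) and (7, -3):
    slope m = ((-3) − 3) / (7 − (-2)) = -2/3,
    intercept c = 3 − m·(-2) = 5/3.
Extremal: y(x) = (-2/3) x + 5/3.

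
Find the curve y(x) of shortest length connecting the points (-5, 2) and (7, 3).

Arc-length functional: J[y] = ∫ sqrt(1 + (y')^2) dx.
Lagrangian L = sqrt(1 + (y')^2) has no explicit y dependence, so ∂L/∂y = 0 and the Euler-Lagrange equation gives
    d/dx( y' / sqrt(1 + (y')^2) ) = 0  ⇒  y' / sqrt(1 + (y')^2) = const.
Hence y' is constant, so y(x) is affine.
Fitting the endpoints (-5, 2) and (7, 3):
    slope m = (3 − 2) / (7 − (-5)) = 1/12,
    intercept c = 2 − m·(-5) = 29/12.
Extremal: y(x) = (1/12) x + 29/12.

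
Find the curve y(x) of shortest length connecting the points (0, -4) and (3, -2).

Arc-length functional: J[y] = ∫ sqrt(1 + (y')^2) dx.
Lagrangian L = sqrt(1 + (y')^2) has no explicit y dependence, so ∂L/∂y = 0 and the Euler-Lagrange equation gives
    d/dx( y' / sqrt(1 + (y')^2) ) = 0  ⇒  y' / sqrt(1 + (y')^2) = const.
Hence y' is constant, so y(x) is affine.
Fitting the endpoints (0, -4) and (3, -2):
    slope m = ((-2) − (-4)) / (3 − 0) = 2/3,
    intercept c = (-4) − m·0 = -4.
Extremal: y(x) = (2/3) x - 4.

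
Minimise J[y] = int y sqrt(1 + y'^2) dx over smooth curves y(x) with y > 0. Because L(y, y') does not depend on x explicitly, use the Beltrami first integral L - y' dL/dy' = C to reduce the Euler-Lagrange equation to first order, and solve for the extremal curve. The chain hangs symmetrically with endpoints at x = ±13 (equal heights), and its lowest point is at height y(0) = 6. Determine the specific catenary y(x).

The Lagrangian L(y, y') = y sqrt(1 + y'^2) has no explicit x dependence, so the Beltrami identity applies:
    L − y' ∂L/∂y' = C.
Compute ∂L/∂y' = y · y' / sqrt(1 + y'^2). Then
    L − y' ∂L/∂y'
    = y sqrt(1 + y'^2) − y · y'^2 / sqrt(1 + y'^2)
    = y (1 + y'^2 − y'^2) / sqrt(1 + y'^2)
    = y / sqrt(1 + y'^2) = C.
Squaring gives y^2 = C^2 (1 + y'^2), i.e.
    y'^2 = y^2 / C^2 − 1.
Separating variables,
    dy / sqrt(y^2 − C^2) = dx / C,
and integrating gives arccosh(y / C) = (x − a)/C, so
    y(x) = C cosh((x − a)/C),
the catenary. The constants C and a are fixed by the two endpoint conditions (and, for the hanging-chain problem, the length constraint selects C).
Now fit the given data. The endpoints x = ±13 are symmetric at equal height, so the catenary is even about its minimum: a = 0 and y(x) = C cosh(x/C). The lowest point is y(0) = C cosh(0) = C, and we are told y(0) = 6, so C = 6. Therefore
    y(x) = 6 cosh(x/6),
and at the endpoints
    y(±13) = 6 cosh(13/6).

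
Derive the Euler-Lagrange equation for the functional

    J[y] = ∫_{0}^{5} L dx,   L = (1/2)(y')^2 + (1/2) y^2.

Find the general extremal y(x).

The Lagrangian is L = (1/2)(y')^2 + (1/2) y^2.
∂L/∂y = y.
∂L/∂y' = y'.
The Euler-Lagrange equation d/dx(∂L/∂y') − ∂L/∂y = 0 becomes:
    y'' - y = 0
General solution: y(x) = A e^x + B e^(-x), where A and B are arbitrary constants fixed by the endpoint conditions.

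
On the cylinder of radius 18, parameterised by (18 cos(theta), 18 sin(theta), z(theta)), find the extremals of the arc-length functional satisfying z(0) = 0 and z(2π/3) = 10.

Parameterise the cylinder of radius R = 18 as
    r(θ) = (18 cos θ, 18 sin θ, z(θ)).
The arc-length element is
    ds = sqrt(324 + (dz/dθ)^2) dθ,
so the Lagrangian is L = sqrt(324 + z'^2).
L depends on z' only, not on z or θ, so ∂L/∂z = 0 and
    ∂L/∂z' = z' / sqrt(324 + z'^2).
The Euler-Lagrange equation gives
    d/dθ( z' / sqrt(324 + z'^2) ) = 0,
so z' is constant. Integrating once:
    z(θ) = a θ + b,
a helix on the cylinder (a straight line when the cylinder is unrolled). The constants a, b are determined by the endpoint conditions.
With endpoint conditions z(0) = 0 and z(2π/3) = 10: from z(0) = b we get b = 0, and a·2π/3 + 0 = 10 gives a = 15/π, so
    z(θ) = (15/π) θ.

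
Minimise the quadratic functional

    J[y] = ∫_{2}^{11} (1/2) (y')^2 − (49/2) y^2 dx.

The Lagrangian is L = (1/2) (y')^2 − (49/2) y^2.
Compute ∂L/∂y = -49y, ∂L/∂y' = y'.
The Euler-Lagrange equation d/dx(∂L/∂y') − ∂L/∂y = 0 reduces to
    y'' + 49 y = 0.
Its general solution is
    y(x) = A sin(7x) + B cos(7x),
with A, B fixed by the endpoint conditions.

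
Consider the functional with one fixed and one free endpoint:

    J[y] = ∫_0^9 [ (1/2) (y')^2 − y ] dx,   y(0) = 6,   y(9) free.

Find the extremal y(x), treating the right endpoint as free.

The Lagrangian L = (1/2) (y')^2 − y gives
    ∂L/∂y = −1,   ∂L/∂y' = y'.
Euler-Lagrange: d/dx(y') − (−1) = 0, i.e. y'' + 1 = 0, so
    y(x) = −(1/2) x^2 + C1 x + C2.
Fixed left endpoint y(0) = 6 ⇒ C2 = 6.
The right endpoint x = 9 is free, so the natural (transversality) condition is ∂L/∂y' |_{x=9} = 0, i.e. y'(9) = 0.
Compute y'(x) = −1 x + C1, so y'(9) = −9 + C1 = 0 ⇒ C1 = 9.
Therefore the extremal is
    y(x) = −x^2/2 + 9 x + 6.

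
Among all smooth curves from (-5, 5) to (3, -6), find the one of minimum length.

Arc-length functional: J[y] = ∫ sqrt(1 + (y')^2) dx.
Lagrangian L = sqrt(1 + (y')^2) has no explicit y dependence, so ∂L/∂y = 0 and the Euler-Lagrange equation gives
    d/dx( y' / sqrt(1 + (y')^2) ) = 0  ⇒  y' / sqrt(1 + (y')^2) = const.
Hence y' is constant, so y(x) is affine.
Fitting the endpoints (-5, 5) and (3, -6):
    slope m = ((-6) − 5) / (3 − (-5)) = -11/8,
    intercept c = 5 − m·(-5) = -15/8.
Extremal: y(x) = (-11/8) x - 15/8.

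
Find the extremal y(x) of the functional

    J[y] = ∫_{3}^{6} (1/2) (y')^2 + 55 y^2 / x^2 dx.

The Lagrangian is L = (1/2) (y')^2 + 55 y^2 / x^2.
Compute ∂L/∂y = 110y/x^2, ∂L/∂y' = y'.
The Euler-Lagrange equation d/dx(∂L/∂y') − ∂L/∂y = 0 reduces to
    y'' − 110/x^2 · y = 0  (x > 0).
Its general solution is
    y(x) = A x^11 + B x^(-10),
with A, B fixed by the endpoint conditions.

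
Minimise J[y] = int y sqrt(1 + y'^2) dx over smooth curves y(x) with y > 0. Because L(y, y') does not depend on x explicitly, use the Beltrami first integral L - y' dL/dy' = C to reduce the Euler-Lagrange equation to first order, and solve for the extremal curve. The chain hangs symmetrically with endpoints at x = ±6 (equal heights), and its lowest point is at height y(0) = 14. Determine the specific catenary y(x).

The Lagrangian L(y, y') = y sqrt(1 + y'^2) has no explicit x dependence, so the Beltrami identity applies:
    L − y' ∂L/∂y' = C.
Compute ∂L/∂y' = y · y' / sqrt(1 + y'^2). Then
    L − y' ∂L/∂y'
    = y sqrt(1 + y'^2) − y · y'^2 / sqrt(1 + y'^2)
    = y (1 + y'^2 − y'^2) / sqrt(1 + y'^2)
    = y / sqrt(1 + y'^2) = C.
Squaring gives y^2 = C^2 (1 + y'^2), i.e.
    y'^2 = y^2 / C^2 − 1.
Separating variables,
    dy / sqrt(y^2 − C^2) = dx / C,
and integrating gives arccosh(y / C) = (x − a)/C, so
    y(x) = C cosh((x − a)/C),
the catenary. The constants C and a are fixed by the two endpoint conditions (and, for the hanging-chain problem, the length constraint selects C).
Now fit the given data. The endpoints x = ±6 are symmetric at equal height, so the catenary is even about its minimum: a = 0 and y(x) = C cosh(x/C). The lowest point is y(0) = C cosh(0) = C, and we are told y(0) = 14, so C = 14. Therefore
    y(x) = 14 cosh(x/14),
and at the endpoints
    y(±6) = 14 cosh(6/14).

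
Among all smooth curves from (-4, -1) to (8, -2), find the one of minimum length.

Arc-length functional: J[y] = ∫ sqrt(1 + (y')^2) dx.
Lagrangian L = sqrt(1 + (y')^2) has no explicit y dependence, so ∂L/∂y = 0 and the Euler-Lagrange equation gives
    d/dx( y' / sqrt(1 + (y')^2) ) = 0  ⇒  y' / sqrt(1 + (y')^2) = const.
Hence y' is constant, so y(x) is affine.
Fitting the endpoints (-4, -1) and (8, -2):
    slope m = ((-2) − (-1)) / (8 − (-4)) = -1/12,
    intercept c = (-1) − m·(-4) = -4/3.
Extremal: y(x) = (-1/12) x - 4/3.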